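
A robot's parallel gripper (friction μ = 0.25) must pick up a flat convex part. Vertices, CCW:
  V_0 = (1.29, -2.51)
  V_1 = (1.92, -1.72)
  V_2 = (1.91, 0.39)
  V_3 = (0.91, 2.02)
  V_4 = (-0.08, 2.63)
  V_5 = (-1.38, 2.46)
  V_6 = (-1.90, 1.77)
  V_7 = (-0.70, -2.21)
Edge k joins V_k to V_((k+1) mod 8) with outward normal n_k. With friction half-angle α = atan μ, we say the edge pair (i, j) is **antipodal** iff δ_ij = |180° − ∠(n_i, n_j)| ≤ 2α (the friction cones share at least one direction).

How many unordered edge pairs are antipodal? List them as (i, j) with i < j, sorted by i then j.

α = atan 0.25 = 14.04°;  2α = 28.07°
n_0 = (+0.7818, -0.6235)
n_1 = (+1.0000, +0.0047)
n_2 = (+0.8524, +0.5229)
n_3 = (+0.5246, +0.8514)
n_4 = (-0.1297, +0.9916)
n_5 = (-0.7986, +0.6019)
n_6 = (-0.9574, -0.2887)
n_7 = (-0.1491, -0.9888)
  (0,1): δ = 141.16°  ·
  (0,2): δ = 109.90°  ·
  (0,3): δ = 83.07°  ·
  (0,4): δ = 43.98°  ·
  (0,5): δ = 1.57°  ✓
  (0,6): δ = 55.35°  ·
  (0,7): δ = 120.00°  ·
  (1,2): δ = 148.74°  ·
  (1,3): δ = 121.91°  ·
  (1,4): δ = 82.82°  ·
  (1,5): δ = 37.27°  ·
  (1,6): δ = 16.51°  ✓
  (1,7): δ = 81.16°  ·
  (2,3): δ = 153.17°  ·
  (2,4): δ = 114.08°  ·
  (2,5): δ = 68.53°  ·
  (2,6): δ = 14.75°  ✓
  (2,7): δ = 49.90°  ·
  (3,4): δ = 140.91°  ·
  (3,5): δ = 95.36°  ·
  (3,6): δ = 41.58°  ·
  (3,7): δ = 23.07°  ✓
  (4,5): δ = 134.45°  ·
  (4,6): δ = 80.67°  ·
  (4,7): δ = 16.02°  ✓
  (5,6): δ = 126.22°  ·
  (5,7): δ = 61.57°  ·
  (6,7): δ = 115.35°  ·
antipodal pairs: 5

count = 5; pairs: (0,5), (1,6), (2,6), (3,7), (4,7)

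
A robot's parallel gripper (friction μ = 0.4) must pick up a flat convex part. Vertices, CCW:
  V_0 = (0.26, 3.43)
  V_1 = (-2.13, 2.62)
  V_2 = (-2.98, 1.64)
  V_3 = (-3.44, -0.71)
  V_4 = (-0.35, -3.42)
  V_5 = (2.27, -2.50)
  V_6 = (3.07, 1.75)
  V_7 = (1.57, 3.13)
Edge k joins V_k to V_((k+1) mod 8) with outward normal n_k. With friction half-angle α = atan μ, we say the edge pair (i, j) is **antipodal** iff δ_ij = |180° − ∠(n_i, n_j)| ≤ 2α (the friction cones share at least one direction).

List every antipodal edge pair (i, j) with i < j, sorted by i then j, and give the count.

α = atan 0.4 = 21.80°;  2α = 43.60°
n_0 = (-0.3210, +0.9471)
n_1 = (-0.7554, +0.6552)
n_2 = (-0.9814, +0.1921)
n_3 = (-0.6594, -0.7518)
n_4 = (+0.3313, -0.9435)
n_5 = (+0.9827, -0.1850)
n_6 = (+0.6771, +0.7359)
n_7 = (+0.2232, +0.9748)
  (0,1): δ = 149.66°  ·
  (0,2): δ = 119.80°  ·
  (0,3): δ = 59.97°  ·
  (0,4): δ = 0.63°  ✓
  (0,5): δ = 60.62°  ·
  (0,6): δ = 118.66°  ·
  (0,7): δ = 148.38°  ·
  (1,2): δ = 150.14°  ·
  (1,3): δ = 90.31°  ·
  (1,4): δ = 29.71°  ✓
  (1,5): δ = 30.28°  ✓
  (1,6): δ = 88.32°  ·
  (1,7): δ = 118.04°  ·
  (2,3): δ = 120.18°  ·
  (2,4): δ = 59.58°  ·
  (2,5): δ = 0.41°  ✓
  (2,6): δ = 58.46°  ·
  (2,7): δ = 88.18°  ·
  (3,4): δ = 119.40°  ·
  (3,5): δ = 59.41°  ·
  (3,6): δ = 1.36°  ✓
  (3,7): δ = 28.35°  ✓
  (4,5): δ = 120.01°  ·
  (4,6): δ = 61.96°  ·
  (4,7): δ = 32.25°  ✓
  (5,6): δ = 121.95°  ·
  (5,7): δ = 92.24°  ·
  (6,7): δ = 150.28°  ·
antipodal pairs: 7

count = 7; pairs: (0,4), (1,4), (1,5), (2,5), (3,6), (3,7), (4,7)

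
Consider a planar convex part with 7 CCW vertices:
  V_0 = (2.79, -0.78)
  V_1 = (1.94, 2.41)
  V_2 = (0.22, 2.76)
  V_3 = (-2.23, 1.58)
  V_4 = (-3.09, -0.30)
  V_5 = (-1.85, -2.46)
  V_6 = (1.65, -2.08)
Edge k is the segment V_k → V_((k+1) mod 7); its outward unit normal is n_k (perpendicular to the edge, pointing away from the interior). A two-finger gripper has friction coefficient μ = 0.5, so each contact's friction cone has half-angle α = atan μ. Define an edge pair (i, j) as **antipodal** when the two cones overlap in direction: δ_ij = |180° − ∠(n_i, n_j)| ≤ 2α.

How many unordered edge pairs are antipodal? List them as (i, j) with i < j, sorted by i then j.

α = atan 0.5 = 26.57°;  2α = 53.13°
n_0 = (+0.9663, +0.2575)
n_1 = (+0.1994, +0.9799)
n_2 = (-0.4339, +0.9009)
n_3 = (-0.9094, +0.4160)
n_4 = (-0.8673, -0.4979)
n_5 = (+0.1079, -0.9942)
n_6 = (+0.7519, -0.6593)
  (0,1): δ = 116.42°  ·
  (0,2): δ = 79.20°  ·
  (0,3): δ = 39.50°  ✓
  (0,4): δ = 14.94°  ✓
  (0,5): δ = 81.28°  ·
  (0,6): δ = 123.83°  ·
  (1,2): δ = 142.78°  ·
  (1,3): δ = 103.08°  ·
  (1,4): δ = 48.64°  ✓
  (1,5): δ = 17.70°  ✓
  (1,6): δ = 60.25°  ·
  (2,3): δ = 140.30°  ·
  (2,4): δ = 85.86°  ·
  (2,5): δ = 19.52°  ✓
  (2,6): δ = 23.03°  ✓
  (3,4): δ = 125.56°  ·
  (3,5): δ = 59.22°  ·
  (3,6): δ = 16.67°  ✓
  (4,5): δ = 113.66°  ·
  (4,6): δ = 71.11°  ·
  (5,6): δ = 137.44°  ·
antipodal pairs: 7

count = 7; pairs: (0,3), (0,4), (1,4), (1,5), (2,5), (2,6), (3,6)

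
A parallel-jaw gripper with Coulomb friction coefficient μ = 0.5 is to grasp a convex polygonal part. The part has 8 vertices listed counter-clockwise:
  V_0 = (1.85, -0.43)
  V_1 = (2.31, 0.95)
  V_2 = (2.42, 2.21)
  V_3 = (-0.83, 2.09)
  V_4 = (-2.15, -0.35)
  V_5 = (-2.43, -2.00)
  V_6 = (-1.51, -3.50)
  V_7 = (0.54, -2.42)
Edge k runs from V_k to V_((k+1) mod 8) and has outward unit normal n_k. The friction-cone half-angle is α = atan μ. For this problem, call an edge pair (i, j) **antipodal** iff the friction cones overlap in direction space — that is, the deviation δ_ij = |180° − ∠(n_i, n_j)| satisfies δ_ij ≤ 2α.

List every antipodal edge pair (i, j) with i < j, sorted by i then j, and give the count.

α = atan 0.5 = 26.57°;  2α = 53.13°
n_0 = (+0.9487, -0.3162)
n_1 = (+0.9962, -0.0870)
n_2 = (-0.0369, +0.9993)
n_3 = (-0.8795, +0.4758)
n_4 = (-0.9859, +0.1673)
n_5 = (-0.8524, -0.5228)
n_6 = (+0.4661, -0.8847)
n_7 = (+0.8353, -0.5498)
  (0,1): δ = 166.55°  ·
  (0,2): δ = 69.45°  ·
  (0,3): δ = 9.98°  ✓
  (0,4): δ = 8.80°  ✓
  (0,5): δ = 49.96°  ✓
  (0,6): δ = 136.22°  ·
  (0,7): δ = 165.08°  ·
  (1,2): δ = 82.90°  ·
  (1,3): δ = 23.42°  ✓
  (1,4): δ = 4.64°  ✓
  (1,5): δ = 36.51°  ✓
  (1,6): δ = 122.77°  ·
  (1,7): δ = 151.63°  ·
  (2,3): δ = 120.53°  ·
  (2,4): δ = 101.75°  ·
  (2,5): δ = 60.59°  ·
  (2,6): δ = 25.67°  ✓
  (2,7): δ = 54.53°  ·
  (3,4): δ = 161.22°  ·
  (3,5): δ = 120.07°  ·
  (3,6): δ = 33.81°  ✓
  (3,7): δ = 4.94°  ✓
  (4,5): δ = 138.85°  ·
  (4,6): δ = 52.59°  ✓
  (4,7): δ = 23.73°  ✓
  (5,6): δ = 93.74°  ·
  (5,7): δ = 64.88°  ·
  (6,7): δ = 151.14°  ·
antipodal pairs: 11

count = 11; pairs: (0,3), (0,4), (0,5), (1,3), (1,4), (1,5), (2,6), (3,6), (3,7), (4,6), (4,7)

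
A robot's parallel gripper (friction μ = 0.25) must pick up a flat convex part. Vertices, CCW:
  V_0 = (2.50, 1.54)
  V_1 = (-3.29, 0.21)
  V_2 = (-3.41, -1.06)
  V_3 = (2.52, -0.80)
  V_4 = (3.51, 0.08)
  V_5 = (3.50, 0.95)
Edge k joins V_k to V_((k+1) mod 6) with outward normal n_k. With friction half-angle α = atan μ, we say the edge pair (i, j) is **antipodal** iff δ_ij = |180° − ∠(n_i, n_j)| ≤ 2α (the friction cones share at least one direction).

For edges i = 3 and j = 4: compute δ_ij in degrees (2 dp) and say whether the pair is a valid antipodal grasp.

δ = 130.97°, invalid

α = atan 0.25 = 14.04°;  2α = 28.07°
edge 3: e_3 = (+0.99, +0.88);  n_3 = (+0.6644, -0.7474)
edge 4: e_4 = (-0.01, +0.87);  n_4 = (+0.9999, +0.0115)
∠(n_3, n_4) = 49.03°
δ = |180° − 49.03°| = 130.97°
130.97° > 2α = 28.07°  →  invalid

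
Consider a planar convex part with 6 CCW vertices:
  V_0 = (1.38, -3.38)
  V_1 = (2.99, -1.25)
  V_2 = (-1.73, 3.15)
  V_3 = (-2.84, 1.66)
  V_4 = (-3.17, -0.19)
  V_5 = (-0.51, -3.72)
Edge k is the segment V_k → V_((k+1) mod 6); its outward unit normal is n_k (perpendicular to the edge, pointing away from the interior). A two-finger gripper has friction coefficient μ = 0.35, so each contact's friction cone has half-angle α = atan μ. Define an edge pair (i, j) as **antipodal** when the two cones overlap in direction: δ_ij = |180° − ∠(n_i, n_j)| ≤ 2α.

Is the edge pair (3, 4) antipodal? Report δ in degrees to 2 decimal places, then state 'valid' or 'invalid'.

α = atan 0.35 = 19.29°;  2α = 38.58°
edge 3: e_3 = (-0.33, -1.85);  n_3 = (-0.9845, +0.1756)
edge 4: e_4 = (+2.66, -3.53);  n_4 = (-0.7986, -0.6018)
∠(n_3, n_4) = 47.11°
δ = |180° − 47.11°| = 132.89°
132.89° > 2α = 38.58°  →  invalid

δ = 132.89°, invalid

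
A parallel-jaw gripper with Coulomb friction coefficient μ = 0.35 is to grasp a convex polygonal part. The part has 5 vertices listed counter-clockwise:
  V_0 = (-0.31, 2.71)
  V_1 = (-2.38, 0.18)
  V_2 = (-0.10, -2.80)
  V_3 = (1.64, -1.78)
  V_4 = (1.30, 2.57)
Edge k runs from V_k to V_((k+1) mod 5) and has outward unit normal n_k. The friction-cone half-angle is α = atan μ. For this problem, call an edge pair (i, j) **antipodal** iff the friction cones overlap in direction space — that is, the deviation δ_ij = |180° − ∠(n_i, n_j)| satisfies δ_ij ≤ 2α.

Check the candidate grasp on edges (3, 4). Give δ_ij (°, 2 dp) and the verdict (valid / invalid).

δ = 99.44°, invalid

α = atan 0.35 = 19.29°;  2α = 38.58°
edge 3: e_3 = (-0.34, +4.35);  n_3 = (+0.9970, +0.0779)
edge 4: e_4 = (-1.61, +0.14);  n_4 = (+0.0866, +0.9962)
∠(n_3, n_4) = 80.56°
δ = |180° − 80.56°| = 99.44°
99.44° > 2α = 38.58°  →  invalid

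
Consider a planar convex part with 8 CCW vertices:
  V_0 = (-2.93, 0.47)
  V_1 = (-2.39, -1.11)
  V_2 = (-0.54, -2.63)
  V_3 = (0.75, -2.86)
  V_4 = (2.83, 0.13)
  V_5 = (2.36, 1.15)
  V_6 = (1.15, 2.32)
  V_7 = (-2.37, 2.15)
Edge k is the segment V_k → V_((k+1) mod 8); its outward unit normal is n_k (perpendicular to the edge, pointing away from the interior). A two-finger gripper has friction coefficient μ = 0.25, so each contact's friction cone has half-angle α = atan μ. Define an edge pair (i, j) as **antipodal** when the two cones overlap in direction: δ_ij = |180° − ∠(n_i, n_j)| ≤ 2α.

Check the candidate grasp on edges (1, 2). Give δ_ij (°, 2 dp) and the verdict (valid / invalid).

δ = 150.70°, invalid

α = atan 0.25 = 14.04°;  2α = 28.07°
edge 1: e_1 = (+1.85, -1.52);  n_1 = (-0.6348, -0.7727)
edge 2: e_2 = (+1.29, -0.23);  n_2 = (-0.1755, -0.9845)
∠(n_1, n_2) = 29.30°
δ = |180° − 29.30°| = 150.70°
150.70° > 2α = 28.07°  →  invalid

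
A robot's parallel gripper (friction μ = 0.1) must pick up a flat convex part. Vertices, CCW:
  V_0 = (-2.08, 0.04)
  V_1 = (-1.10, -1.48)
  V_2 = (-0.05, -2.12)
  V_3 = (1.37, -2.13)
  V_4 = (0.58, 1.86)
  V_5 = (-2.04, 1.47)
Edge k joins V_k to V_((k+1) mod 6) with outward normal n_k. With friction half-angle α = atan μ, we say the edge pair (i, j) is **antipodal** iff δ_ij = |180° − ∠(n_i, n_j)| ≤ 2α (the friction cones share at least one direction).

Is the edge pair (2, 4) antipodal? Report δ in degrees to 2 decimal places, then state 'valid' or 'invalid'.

α = atan 0.1 = 5.71°;  2α = 11.42°
edge 2: e_2 = (+1.42, -0.01);  n_2 = (-0.0070, -1.0000)
edge 4: e_4 = (-2.62, -0.39);  n_4 = (-0.1472, +0.9891)
∠(n_2, n_4) = 171.13°
δ = |180° − 171.13°| = 8.87°
8.87° ≤ 2α = 11.42°  →  valid

δ = 8.87°, valid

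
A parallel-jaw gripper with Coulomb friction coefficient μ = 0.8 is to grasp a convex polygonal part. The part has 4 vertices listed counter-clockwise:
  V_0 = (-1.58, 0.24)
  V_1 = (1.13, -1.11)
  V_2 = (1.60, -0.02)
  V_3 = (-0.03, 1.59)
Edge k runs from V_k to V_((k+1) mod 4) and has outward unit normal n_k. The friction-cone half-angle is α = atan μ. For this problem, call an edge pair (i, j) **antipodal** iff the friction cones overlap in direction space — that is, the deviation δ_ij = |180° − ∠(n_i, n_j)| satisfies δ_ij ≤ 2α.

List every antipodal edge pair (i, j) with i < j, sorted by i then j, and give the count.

α = atan 0.8 = 38.66°;  2α = 77.32°
n_0 = (-0.4459, -0.8951)
n_1 = (+0.9183, -0.3960)
n_2 = (+0.7027, +0.7115)
n_3 = (-0.6568, +0.7541)
  (0,1): δ = 86.84°  ·
  (0,2): δ = 18.17°  ✓
  (0,3): δ = 67.54°  ✓
  (1,2): δ = 111.32°  ·
  (1,3): δ = 25.62°  ✓
  (2,3): δ = 94.30°  ·
antipodal pairs: 3

count = 3; pairs: (0,2), (0,3), (1,3)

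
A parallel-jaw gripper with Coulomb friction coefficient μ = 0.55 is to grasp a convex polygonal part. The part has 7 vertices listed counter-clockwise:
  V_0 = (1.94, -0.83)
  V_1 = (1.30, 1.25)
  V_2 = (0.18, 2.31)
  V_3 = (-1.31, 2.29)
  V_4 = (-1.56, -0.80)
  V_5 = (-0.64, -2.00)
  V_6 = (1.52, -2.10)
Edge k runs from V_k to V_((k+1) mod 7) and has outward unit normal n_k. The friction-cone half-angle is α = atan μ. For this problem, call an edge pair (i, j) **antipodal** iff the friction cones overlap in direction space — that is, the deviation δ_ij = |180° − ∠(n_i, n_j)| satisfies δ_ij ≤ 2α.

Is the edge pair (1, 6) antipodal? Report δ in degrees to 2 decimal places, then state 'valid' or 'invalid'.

δ = 115.12°, invalid

α = atan 0.55 = 28.81°;  2α = 57.62°
edge 1: e_1 = (-1.12, +1.06);  n_1 = (+0.6874, +0.7263)
edge 6: e_6 = (+0.42, +1.27);  n_6 = (+0.9494, -0.3140)
∠(n_1, n_6) = 64.88°
δ = |180° − 64.88°| = 115.12°
115.12° > 2α = 57.62°  →  invalid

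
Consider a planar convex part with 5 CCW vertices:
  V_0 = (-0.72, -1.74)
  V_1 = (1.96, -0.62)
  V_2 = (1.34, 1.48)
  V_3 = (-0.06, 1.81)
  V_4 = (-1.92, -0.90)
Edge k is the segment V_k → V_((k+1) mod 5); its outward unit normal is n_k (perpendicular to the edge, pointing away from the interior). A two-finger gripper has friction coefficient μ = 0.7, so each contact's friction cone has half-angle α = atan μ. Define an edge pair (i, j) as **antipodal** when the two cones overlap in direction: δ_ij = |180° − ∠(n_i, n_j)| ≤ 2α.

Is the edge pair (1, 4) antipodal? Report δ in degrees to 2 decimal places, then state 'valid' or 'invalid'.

α = atan 0.7 = 34.99°;  2α = 69.98°
edge 1: e_1 = (-0.62, +2.10);  n_1 = (+0.9591, +0.2832)
edge 4: e_4 = (+1.20, -0.84);  n_4 = (-0.5735, -0.8192)
∠(n_1, n_4) = 141.44°
δ = |180° − 141.44°| = 38.56°
38.56° ≤ 2α = 69.98°  →  valid

δ = 38.56°, valid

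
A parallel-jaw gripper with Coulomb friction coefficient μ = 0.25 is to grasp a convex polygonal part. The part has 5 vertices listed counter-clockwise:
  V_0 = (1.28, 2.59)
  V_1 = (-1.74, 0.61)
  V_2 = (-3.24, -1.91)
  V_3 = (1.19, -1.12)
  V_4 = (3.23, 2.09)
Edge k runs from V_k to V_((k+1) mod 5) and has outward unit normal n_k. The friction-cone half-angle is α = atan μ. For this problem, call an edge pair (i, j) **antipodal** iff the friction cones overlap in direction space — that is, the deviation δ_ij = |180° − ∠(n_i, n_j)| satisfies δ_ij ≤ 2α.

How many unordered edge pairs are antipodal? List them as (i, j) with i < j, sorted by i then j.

count = 4; pairs: (0,2), (0,3), (1,3), (2,4)

α = atan 0.25 = 14.04°;  2α = 28.07°
n_0 = (-0.5483, +0.8363)
n_1 = (-0.8593, +0.5115)
n_2 = (+0.1756, -0.9845)
n_3 = (+0.8440, -0.5364)
n_4 = (+0.2484, +0.9687)
  (0,1): δ = 154.01°  ·
  (0,2): δ = 23.14°  ✓
  (0,3): δ = 24.31°  ✓
  (0,4): δ = 132.37°  ·
  (1,2): δ = 49.13°  ·
  (1,3): δ = 1.67°  ✓
  (1,4): δ = 106.38°  ·
  (2,3): δ = 132.55°  ·
  (2,4): δ = 24.49°  ✓
  (3,4): δ = 71.94°  ·
antipodal pairs: 4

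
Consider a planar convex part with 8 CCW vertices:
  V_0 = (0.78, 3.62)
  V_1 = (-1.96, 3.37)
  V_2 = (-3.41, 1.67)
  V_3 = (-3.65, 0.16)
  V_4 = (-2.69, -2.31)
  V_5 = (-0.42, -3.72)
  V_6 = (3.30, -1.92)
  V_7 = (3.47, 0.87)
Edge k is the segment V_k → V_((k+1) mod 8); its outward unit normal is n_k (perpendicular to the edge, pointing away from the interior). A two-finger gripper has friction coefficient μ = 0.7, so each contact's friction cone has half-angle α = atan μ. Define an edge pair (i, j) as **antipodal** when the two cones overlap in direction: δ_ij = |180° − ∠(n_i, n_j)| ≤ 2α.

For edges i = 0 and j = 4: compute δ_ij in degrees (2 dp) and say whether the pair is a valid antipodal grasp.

δ = 37.06°, valid

α = atan 0.7 = 34.99°;  2α = 69.98°
edge 0: e_0 = (-2.74, -0.25);  n_0 = (-0.0909, +0.9959)
edge 4: e_4 = (+2.27, -1.41);  n_4 = (-0.5276, -0.8495)
∠(n_0, n_4) = 142.94°
δ = |180° − 142.94°| = 37.06°
37.06° ≤ 2α = 69.98°  →  valid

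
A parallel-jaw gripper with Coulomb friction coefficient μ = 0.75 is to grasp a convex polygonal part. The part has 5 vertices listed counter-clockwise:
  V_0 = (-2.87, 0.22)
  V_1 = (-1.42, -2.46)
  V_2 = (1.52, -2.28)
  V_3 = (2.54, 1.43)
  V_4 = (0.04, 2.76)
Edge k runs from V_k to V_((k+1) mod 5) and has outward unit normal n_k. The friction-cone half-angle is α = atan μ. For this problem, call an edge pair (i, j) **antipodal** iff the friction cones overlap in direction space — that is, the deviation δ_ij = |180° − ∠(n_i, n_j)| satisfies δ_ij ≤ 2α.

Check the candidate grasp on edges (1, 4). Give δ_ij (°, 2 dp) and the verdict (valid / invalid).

δ = 37.61°, valid

α = atan 0.75 = 36.87°;  2α = 73.74°
edge 1: e_1 = (+2.94, +0.18);  n_1 = (+0.0611, -0.9981)
edge 4: e_4 = (-2.91, -2.54);  n_4 = (-0.6576, +0.7534)
∠(n_1, n_4) = 142.39°
δ = |180° − 142.39°| = 37.61°
37.61° ≤ 2α = 73.74°  →  valid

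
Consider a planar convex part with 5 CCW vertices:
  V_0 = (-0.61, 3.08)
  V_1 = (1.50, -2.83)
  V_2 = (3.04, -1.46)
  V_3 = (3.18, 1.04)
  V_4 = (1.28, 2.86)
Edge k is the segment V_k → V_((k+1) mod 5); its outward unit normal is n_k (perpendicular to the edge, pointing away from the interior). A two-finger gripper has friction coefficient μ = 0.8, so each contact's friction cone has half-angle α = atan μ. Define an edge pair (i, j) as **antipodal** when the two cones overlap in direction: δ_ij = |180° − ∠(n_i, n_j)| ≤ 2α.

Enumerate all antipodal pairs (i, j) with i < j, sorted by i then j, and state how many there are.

α = atan 0.8 = 38.66°;  2α = 77.32°
n_0 = (-0.9418, -0.3362)
n_1 = (+0.6647, -0.7471)
n_2 = (+0.9984, -0.0559)
n_3 = (+0.6917, +0.7221)
n_4 = (+0.1156, +0.9933)
  (0,1): δ = 67.99°  ✓
  (0,2): δ = 22.85°  ✓
  (0,3): δ = 26.58°  ✓
  (0,4): δ = 63.71°  ✓
  (1,2): δ = 134.86°  ·
  (1,3): δ = 85.42°  ·
  (1,4): δ = 48.30°  ✓
  (2,3): δ = 130.56°  ·
  (2,4): δ = 93.43°  ·
  (3,4): δ = 142.87°  ·
antipodal pairs: 5

count = 5; pairs: (0,1), (0,2), (0,3), (0,4), (1,4)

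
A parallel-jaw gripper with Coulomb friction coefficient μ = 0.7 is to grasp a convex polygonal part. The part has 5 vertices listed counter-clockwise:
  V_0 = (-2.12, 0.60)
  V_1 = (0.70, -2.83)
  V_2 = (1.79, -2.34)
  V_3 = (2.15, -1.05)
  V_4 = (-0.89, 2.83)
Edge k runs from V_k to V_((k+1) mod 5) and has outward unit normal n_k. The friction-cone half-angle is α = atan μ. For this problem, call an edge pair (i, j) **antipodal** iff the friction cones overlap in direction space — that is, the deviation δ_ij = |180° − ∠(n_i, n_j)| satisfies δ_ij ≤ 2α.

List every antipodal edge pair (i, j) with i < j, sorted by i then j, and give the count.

α = atan 0.7 = 34.99°;  2α = 69.98°
n_0 = (-0.7725, -0.6351)
n_1 = (+0.4100, -0.9121)
n_2 = (+0.9632, -0.2688)
n_3 = (+0.7872, +0.6167)
n_4 = (-0.8756, +0.4830)
  (0,1): δ = 105.22°  ·
  (0,2): δ = 55.02°  ✓
  (0,3): δ = 1.35°  ✓
  (0,4): δ = 111.69°  ·
  (1,2): δ = 129.80°  ·
  (1,3): δ = 76.13°  ·
  (1,4): δ = 36.91°  ✓
  (2,3): δ = 126.33°  ·
  (2,4): δ = 13.29°  ✓
  (3,4): δ = 66.96°  ✓
antipodal pairs: 5

count = 5; pairs: (0,2), (0,3), (1,4), (2,4), (3,4)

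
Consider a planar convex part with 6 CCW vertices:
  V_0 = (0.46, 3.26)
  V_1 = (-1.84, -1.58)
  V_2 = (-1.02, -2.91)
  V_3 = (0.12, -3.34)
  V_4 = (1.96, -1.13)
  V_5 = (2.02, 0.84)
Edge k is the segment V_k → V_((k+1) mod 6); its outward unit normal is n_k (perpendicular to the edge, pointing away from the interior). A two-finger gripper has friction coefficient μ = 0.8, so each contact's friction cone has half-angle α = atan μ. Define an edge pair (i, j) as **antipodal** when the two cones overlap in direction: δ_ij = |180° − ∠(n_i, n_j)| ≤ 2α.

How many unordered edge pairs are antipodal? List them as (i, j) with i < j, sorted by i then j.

count = 8; pairs: (0,3), (0,4), (0,5), (1,3), (1,4), (1,5), (2,4), (2,5)

α = atan 0.8 = 38.66°;  2α = 77.32°
n_0 = (-0.9032, +0.4292)
n_1 = (-0.8512, -0.5248)
n_2 = (-0.3529, -0.9357)
n_3 = (+0.7685, -0.6398)
n_4 = (+0.9995, -0.0304)
n_5 = (+0.8405, +0.5418)
  (0,1): δ = 122.93°  ·
  (0,2): δ = 85.25°  ·
  (0,3): δ = 14.36°  ✓
  (0,4): δ = 23.67°  ✓
  (0,5): δ = 58.22°  ✓
  (1,2): δ = 142.32°  ·
  (1,3): δ = 71.44°  ✓
  (1,4): δ = 33.40°  ✓
  (1,5): δ = 1.15°  ✓
  (2,3): δ = 109.11°  ·
  (2,4): δ = 71.08°  ✓
  (2,5): δ = 36.53°  ✓
  (3,4): δ = 141.96°  ·
  (3,5): δ = 107.41°  ·
  (4,5): δ = 145.45°  ·
antipodal pairs: 8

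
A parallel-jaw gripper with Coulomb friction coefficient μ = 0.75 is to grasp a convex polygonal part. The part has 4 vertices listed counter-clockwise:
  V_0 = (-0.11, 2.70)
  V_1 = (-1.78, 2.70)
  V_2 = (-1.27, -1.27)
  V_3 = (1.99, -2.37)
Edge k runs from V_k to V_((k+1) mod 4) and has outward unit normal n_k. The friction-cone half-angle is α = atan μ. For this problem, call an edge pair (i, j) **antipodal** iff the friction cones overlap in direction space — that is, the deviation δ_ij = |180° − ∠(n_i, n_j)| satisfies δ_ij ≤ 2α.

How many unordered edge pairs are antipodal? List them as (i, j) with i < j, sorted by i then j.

α = atan 0.75 = 36.87°;  2α = 73.74°
n_0 = (+0.0000, +1.0000)
n_1 = (-0.9918, -0.1274)
n_2 = (-0.3197, -0.9475)
n_3 = (+0.9239, +0.3827)
  (0,1): δ = 82.68°  ·
  (0,2): δ = 18.65°  ✓
  (0,3): δ = 112.50°  ·
  (1,2): δ = 115.97°  ·
  (1,3): δ = 15.18°  ✓
  (2,3): δ = 48.86°  ✓
antipodal pairs: 3

count = 3; pairs: (0,2), (1,3), (2,3)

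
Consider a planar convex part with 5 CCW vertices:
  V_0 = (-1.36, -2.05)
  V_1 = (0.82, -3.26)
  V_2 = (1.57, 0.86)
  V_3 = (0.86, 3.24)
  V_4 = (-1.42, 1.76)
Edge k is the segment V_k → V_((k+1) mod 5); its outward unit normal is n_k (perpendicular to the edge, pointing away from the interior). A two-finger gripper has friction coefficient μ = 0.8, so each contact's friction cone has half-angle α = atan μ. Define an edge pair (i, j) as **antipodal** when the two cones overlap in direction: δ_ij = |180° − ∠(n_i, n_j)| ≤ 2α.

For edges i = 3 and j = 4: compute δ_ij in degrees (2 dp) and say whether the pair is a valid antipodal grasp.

α = atan 0.8 = 38.66°;  2α = 77.32°
edge 3: e_3 = (-2.28, -1.48);  n_3 = (-0.5445, +0.8388)
edge 4: e_4 = (+0.06, -3.81);  n_4 = (-0.9999, -0.0157)
∠(n_3, n_4) = 57.91°
δ = |180° − 57.91°| = 122.09°
122.09° > 2α = 77.32°  →  invalid

δ = 122.09°, invalid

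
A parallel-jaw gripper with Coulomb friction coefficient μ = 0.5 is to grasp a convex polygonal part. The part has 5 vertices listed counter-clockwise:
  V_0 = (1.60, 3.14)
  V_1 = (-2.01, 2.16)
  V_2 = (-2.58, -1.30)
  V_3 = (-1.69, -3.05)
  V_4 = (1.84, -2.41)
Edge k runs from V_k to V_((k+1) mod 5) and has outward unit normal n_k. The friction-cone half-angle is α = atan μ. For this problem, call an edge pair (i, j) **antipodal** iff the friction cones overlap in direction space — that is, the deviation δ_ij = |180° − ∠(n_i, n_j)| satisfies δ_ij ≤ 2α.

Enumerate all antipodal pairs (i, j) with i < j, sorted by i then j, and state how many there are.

count = 3; pairs: (0,3), (1,4), (2,4)

α = atan 0.5 = 26.57°;  2α = 53.13°
n_0 = (-0.2620, +0.9651)
n_1 = (-0.9867, +0.1625)
n_2 = (-0.8914, -0.4533)
n_3 = (+0.1784, -0.9840)
n_4 = (+0.9991, +0.0432)
  (0,1): δ = 114.54°  ·
  (0,2): δ = 78.23°  ·
  (0,3): δ = 4.91°  ✓
  (0,4): δ = 77.29°  ·
  (1,2): δ = 143.69°  ·
  (1,3): δ = 70.37°  ·
  (1,4): δ = 11.83°  ✓
  (2,3): δ = 106.68°  ·
  (2,4): δ = 24.48°  ✓
  (3,4): δ = 97.80°  ·
antipodal pairs: 3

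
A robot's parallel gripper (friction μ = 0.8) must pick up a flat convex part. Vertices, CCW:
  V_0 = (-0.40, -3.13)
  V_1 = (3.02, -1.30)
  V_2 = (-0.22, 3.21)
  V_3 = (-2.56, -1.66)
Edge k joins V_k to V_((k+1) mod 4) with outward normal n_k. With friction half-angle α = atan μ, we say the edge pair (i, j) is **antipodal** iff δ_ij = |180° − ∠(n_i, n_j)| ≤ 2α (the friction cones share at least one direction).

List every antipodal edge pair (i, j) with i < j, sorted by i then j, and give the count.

count = 3; pairs: (0,2), (1,2), (1,3)

α = atan 0.8 = 38.66°;  2α = 77.32°
n_0 = (+0.4718, -0.8817)
n_1 = (+0.8121, +0.5835)
n_2 = (-0.9013, +0.4331)
n_3 = (-0.5626, -0.8267)
  (0,1): δ = 82.46°  ·
  (0,2): δ = 36.19°  ✓
  (0,3): δ = 117.61°  ·
  (1,2): δ = 61.36°  ✓
  (1,3): δ = 20.07°  ✓
  (2,3): δ = 98.57°  ·
antipodal pairs: 3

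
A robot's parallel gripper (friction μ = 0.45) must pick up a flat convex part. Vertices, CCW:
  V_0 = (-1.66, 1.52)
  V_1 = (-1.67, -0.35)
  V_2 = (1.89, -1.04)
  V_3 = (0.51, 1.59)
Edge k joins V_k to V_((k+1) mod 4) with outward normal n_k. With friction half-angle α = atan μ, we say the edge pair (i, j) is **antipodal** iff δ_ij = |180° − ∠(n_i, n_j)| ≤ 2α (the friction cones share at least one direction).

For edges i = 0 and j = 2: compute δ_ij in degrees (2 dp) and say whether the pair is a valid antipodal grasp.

α = atan 0.45 = 24.23°;  2α = 48.46°
edge 0: e_0 = (-0.01, -1.87);  n_0 = (-1.0000, +0.0053)
edge 2: e_2 = (-1.38, +2.63);  n_2 = (+0.8855, +0.4646)
∠(n_0, n_2) = 152.01°
δ = |180° − 152.01°| = 27.99°
27.99° ≤ 2α = 48.46°  →  valid

δ = 27.99°, valid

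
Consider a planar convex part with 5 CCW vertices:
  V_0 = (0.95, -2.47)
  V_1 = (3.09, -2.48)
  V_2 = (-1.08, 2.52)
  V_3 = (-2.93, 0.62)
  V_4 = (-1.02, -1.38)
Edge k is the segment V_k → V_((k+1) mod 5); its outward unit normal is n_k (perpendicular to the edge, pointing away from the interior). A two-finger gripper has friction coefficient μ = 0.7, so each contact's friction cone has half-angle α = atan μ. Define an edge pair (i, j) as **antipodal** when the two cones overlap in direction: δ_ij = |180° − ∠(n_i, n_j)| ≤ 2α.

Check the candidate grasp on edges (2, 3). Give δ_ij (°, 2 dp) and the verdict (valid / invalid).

δ = 92.08°, invalid

α = atan 0.7 = 34.99°;  2α = 69.98°
edge 2: e_2 = (-1.85, -1.90);  n_2 = (-0.7165, +0.6976)
edge 3: e_3 = (+1.91, -2.00);  n_3 = (-0.7232, -0.6906)
∠(n_2, n_3) = 87.92°
δ = |180° − 87.92°| = 92.08°
92.08° > 2α = 69.98°  →  invalid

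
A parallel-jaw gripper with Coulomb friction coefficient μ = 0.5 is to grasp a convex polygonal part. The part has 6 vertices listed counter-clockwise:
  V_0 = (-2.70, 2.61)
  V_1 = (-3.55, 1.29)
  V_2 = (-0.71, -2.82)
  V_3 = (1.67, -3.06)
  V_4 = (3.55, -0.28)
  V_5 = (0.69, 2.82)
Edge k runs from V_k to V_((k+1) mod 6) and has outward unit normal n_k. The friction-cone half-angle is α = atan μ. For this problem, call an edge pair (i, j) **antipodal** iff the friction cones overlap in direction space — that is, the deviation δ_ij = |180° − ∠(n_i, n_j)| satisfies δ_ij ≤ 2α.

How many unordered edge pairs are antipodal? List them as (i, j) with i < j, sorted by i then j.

α = atan 0.5 = 26.57°;  2α = 53.13°
n_0 = (-0.8408, +0.5414)
n_1 = (-0.8227, -0.5685)
n_2 = (-0.1003, -0.9950)
n_3 = (+0.8284, -0.5602)
n_4 = (+0.7350, +0.6781)
n_5 = (-0.0618, +0.9981)
  (0,1): δ = 112.58°  ·
  (0,2): δ = 62.98°  ·
  (0,3): δ = 1.29°  ✓
  (0,4): δ = 75.47°  ·
  (0,5): δ = 126.32°  ·
  (1,2): δ = 130.40°  ·
  (1,3): δ = 68.71°  ·
  (1,4): δ = 8.05°  ✓
  (1,5): δ = 58.90°  ·
  (2,3): δ = 118.31°  ·
  (2,4): δ = 41.55°  ✓
  (2,5): δ = 9.30°  ✓
  (3,4): δ = 103.24°  ·
  (3,5): δ = 52.39°  ✓
  (4,5): δ = 129.15°  ·
antipodal pairs: 5

count = 5; pairs: (0,3), (1,4), (2,4), (2,5), (3,5)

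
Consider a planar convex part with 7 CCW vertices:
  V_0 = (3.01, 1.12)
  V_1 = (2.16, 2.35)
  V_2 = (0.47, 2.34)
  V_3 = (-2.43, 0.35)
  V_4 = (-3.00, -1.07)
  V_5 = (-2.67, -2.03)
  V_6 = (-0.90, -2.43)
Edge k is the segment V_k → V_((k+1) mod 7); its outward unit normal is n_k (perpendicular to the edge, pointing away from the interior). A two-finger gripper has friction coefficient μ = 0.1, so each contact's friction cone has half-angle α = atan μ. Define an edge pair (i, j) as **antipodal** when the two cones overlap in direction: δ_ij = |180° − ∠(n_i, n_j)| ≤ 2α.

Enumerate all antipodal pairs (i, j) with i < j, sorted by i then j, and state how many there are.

count = 1; pairs: (2,6)

α = atan 0.1 = 5.71°;  2α = 11.42°
n_0 = (+0.8227, +0.5685)
n_1 = (-0.0059, +1.0000)
n_2 = (-0.5658, +0.8245)
n_3 = (-0.9280, +0.3725)
n_4 = (-0.9457, -0.3251)
n_5 = (-0.2204, -0.9754)
n_6 = (+0.6722, -0.7404)
  (0,1): δ = 124.31°  ·
  (0,2): δ = 90.19°  ·
  (0,3): δ = 56.52°  ·
  (0,4): δ = 15.68°  ·
  (0,5): δ = 42.62°  ·
  (0,6): δ = 97.59°  ·
  (1,2): δ = 145.88°  ·
  (1,3): δ = 112.21°  ·
  (1,4): δ = 71.37°  ·
  (1,5): δ = 13.07°  ·
  (1,6): δ = 41.90°  ·
  (2,3): δ = 146.33°  ·
  (2,4): δ = 105.49°  ·
  (2,5): δ = 47.19°  ·
  (2,6): δ = 7.78°  ✓
  (3,4): δ = 139.16°  ·
  (3,5): δ = 80.86°  ·
  (3,6): δ = 25.89°  ·
  (4,5): δ = 121.70°  ·
  (4,6): δ = 66.73°  ·
  (5,6): δ = 125.03°  ·
antipodal pairs: 1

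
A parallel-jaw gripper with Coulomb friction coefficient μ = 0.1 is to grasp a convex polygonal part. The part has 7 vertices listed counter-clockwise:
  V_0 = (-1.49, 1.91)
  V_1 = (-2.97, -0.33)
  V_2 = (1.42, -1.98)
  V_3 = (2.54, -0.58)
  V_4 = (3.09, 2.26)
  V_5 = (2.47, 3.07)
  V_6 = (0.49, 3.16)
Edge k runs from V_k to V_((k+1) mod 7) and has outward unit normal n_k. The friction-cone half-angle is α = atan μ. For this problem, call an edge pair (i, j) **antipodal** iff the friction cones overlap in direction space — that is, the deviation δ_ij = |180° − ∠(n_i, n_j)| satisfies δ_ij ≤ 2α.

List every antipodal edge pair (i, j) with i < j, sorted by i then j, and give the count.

count = 1; pairs: (0,2)

α = atan 0.1 = 5.71°;  2α = 11.42°
n_0 = (-0.8343, +0.5513)
n_1 = (-0.3518, -0.9361)
n_2 = (+0.7809, -0.6247)
n_3 = (+0.9818, -0.1901)
n_4 = (+0.7941, +0.6078)
n_5 = (+0.0454, +0.9990)
n_6 = (-0.5338, +0.8456)
  (0,1): δ = 77.15°  ·
  (0,2): δ = 5.21°  ✓
  (0,3): δ = 22.49°  ·
  (0,4): δ = 70.88°  ·
  (0,5): δ = 120.85°  ·
  (0,6): δ = 155.72°  ·
  (1,2): δ = 108.06°  ·
  (1,3): δ = 80.36°  ·
  (1,4): δ = 31.97°  ·
  (1,5): δ = 18.00°  ·
  (1,6): δ = 52.86°  ·
  (2,3): δ = 152.30°  ·
  (2,4): δ = 103.91°  ·
  (2,5): δ = 53.94°  ·
  (2,6): δ = 19.08°  ·
  (3,4): δ = 131.61°  ·
  (3,5): δ = 81.64°  ·
  (3,6): δ = 46.77°  ·
  (4,5): δ = 130.03°  ·
  (4,6): δ = 95.17°  ·
  (5,6): δ = 145.13°  ·
antipodal pairs: 1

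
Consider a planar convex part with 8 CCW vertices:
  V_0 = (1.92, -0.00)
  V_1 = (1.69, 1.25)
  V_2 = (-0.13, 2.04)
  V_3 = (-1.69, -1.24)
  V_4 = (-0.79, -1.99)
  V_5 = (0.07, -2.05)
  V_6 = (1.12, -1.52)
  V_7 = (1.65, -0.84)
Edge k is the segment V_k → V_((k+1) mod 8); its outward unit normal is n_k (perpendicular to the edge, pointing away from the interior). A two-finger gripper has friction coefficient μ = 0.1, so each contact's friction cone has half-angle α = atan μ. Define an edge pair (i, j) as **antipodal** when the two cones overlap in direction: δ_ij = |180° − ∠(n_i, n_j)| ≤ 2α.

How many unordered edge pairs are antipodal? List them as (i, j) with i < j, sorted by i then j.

count = 1; pairs: (2,7)

α = atan 0.1 = 5.71°;  2α = 11.42°
n_0 = (+0.9835, +0.1810)
n_1 = (+0.3982, +0.9173)
n_2 = (-0.9031, +0.4295)
n_3 = (-0.6402, -0.7682)
n_4 = (-0.0696, -0.9976)
n_5 = (+0.4506, -0.8927)
n_6 = (+0.7887, -0.6147)
n_7 = (+0.9520, -0.3060)
  (0,1): δ = 123.89°  ·
  (0,2): δ = 35.86°  ·
  (0,3): δ = 39.77°  ·
  (0,4): δ = 75.58°  ·
  (0,5): δ = 106.36°  ·
  (0,6): δ = 131.64°  ·
  (0,7): δ = 151.76°  ·
  (1,2): δ = 91.97°  ·
  (1,3): δ = 16.34°  ·
  (1,4): δ = 19.47°  ·
  (1,5): δ = 50.25°  ·
  (1,6): δ = 75.53°  ·
  (1,7): δ = 95.65°  ·
  (2,3): δ = 104.37°  ·
  (2,4): δ = 68.55°  ·
  (2,5): δ = 37.78°  ·
  (2,6): δ = 12.50°  ·
  (2,7): δ = 7.62°  ✓
  (3,4): δ = 144.19°  ·
  (3,5): δ = 113.41°  ·
  (3,6): δ = 88.13°  ·
  (3,7): δ = 68.01°  ·
  (4,5): δ = 149.23°  ·
  (4,6): δ = 123.94°  ·
  (4,7): δ = 103.83°  ·
  (5,6): δ = 154.72°  ·
  (5,7): δ = 134.60°  ·
  (6,7): δ = 159.89°  ·
antipodal pairs: 1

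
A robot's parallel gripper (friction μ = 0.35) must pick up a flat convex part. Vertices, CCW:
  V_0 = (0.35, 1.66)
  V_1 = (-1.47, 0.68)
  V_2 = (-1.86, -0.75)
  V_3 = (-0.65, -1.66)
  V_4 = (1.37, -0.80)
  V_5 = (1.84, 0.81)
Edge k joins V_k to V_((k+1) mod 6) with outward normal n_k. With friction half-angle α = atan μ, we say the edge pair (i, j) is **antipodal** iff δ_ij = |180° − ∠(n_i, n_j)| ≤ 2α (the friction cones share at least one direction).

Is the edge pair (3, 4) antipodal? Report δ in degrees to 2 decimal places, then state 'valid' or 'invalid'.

δ = 129.34°, invalid

α = atan 0.35 = 19.29°;  2α = 38.58°
edge 3: e_3 = (+2.02, +0.86);  n_3 = (+0.3917, -0.9201)
edge 4: e_4 = (+0.47, +1.61);  n_4 = (+0.9599, -0.2802)
∠(n_3, n_4) = 50.66°
δ = |180° − 50.66°| = 129.34°
129.34° > 2α = 38.58°  →  invalid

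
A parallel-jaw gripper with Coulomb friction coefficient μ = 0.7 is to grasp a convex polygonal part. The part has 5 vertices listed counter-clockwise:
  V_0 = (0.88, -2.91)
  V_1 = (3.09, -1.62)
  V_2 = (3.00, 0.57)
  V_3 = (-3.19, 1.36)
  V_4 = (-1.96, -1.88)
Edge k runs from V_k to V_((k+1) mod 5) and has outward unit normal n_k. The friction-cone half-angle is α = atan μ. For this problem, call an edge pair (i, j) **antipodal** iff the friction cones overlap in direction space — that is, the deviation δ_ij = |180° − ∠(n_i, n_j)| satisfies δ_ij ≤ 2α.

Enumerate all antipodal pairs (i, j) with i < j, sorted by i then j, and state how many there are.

count = 5; pairs: (0,2), (1,3), (1,4), (2,3), (2,4)

α = atan 0.7 = 34.99°;  2α = 69.98°
n_0 = (+0.5041, -0.8636)
n_1 = (+0.9992, +0.0411)
n_2 = (+0.1266, +0.9920)
n_3 = (-0.9349, -0.3549)
n_4 = (-0.3409, -0.9401)
  (0,1): δ = 117.92°  ·
  (0,2): δ = 37.55°  ✓
  (0,3): δ = 80.52°  ·
  (0,4): δ = 129.79°  ·
  (1,2): δ = 99.63°  ·
  (1,3): δ = 18.43°  ✓
  (1,4): δ = 67.71°  ✓
  (2,3): δ = 61.94°  ✓
  (2,4): δ = 12.66°  ✓
  (3,4): δ = 130.72°  ·
antipodal pairs: 5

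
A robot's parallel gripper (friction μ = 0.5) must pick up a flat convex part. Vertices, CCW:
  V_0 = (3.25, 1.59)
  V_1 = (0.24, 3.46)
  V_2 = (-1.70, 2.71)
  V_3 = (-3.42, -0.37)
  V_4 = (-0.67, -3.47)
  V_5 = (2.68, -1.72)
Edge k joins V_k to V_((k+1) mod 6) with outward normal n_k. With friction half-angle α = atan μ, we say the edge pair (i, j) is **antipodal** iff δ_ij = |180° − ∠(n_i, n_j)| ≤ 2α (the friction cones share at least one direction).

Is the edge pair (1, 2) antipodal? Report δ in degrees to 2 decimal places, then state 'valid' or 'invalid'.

α = atan 0.5 = 26.57°;  2α = 53.13°
edge 1: e_1 = (-1.94, -0.75);  n_1 = (-0.3606, +0.9327)
edge 2: e_2 = (-1.72, -3.08);  n_2 = (-0.8731, +0.4876)
∠(n_1, n_2) = 39.68°
δ = |180° − 39.68°| = 140.32°
140.32° > 2α = 53.13°  →  invalid

δ = 140.32°, invalid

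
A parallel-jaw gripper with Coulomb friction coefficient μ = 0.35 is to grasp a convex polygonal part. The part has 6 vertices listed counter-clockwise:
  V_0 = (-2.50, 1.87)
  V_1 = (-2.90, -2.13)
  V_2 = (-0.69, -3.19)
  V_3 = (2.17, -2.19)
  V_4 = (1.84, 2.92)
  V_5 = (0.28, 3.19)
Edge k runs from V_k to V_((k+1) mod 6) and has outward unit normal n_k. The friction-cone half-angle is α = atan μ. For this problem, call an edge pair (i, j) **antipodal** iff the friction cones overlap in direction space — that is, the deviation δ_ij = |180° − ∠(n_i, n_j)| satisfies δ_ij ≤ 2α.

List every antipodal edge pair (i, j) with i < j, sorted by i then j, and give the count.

α = atan 0.35 = 19.29°;  2α = 38.58°
n_0 = (-0.9950, +0.0995)
n_1 = (-0.4325, -0.9017)
n_2 = (+0.3301, -0.9440)
n_3 = (+0.9979, +0.0644)
n_4 = (+0.1705, +0.9854)
n_5 = (-0.4289, +0.9033)
  (0,1): δ = 109.91°  ·
  (0,2): δ = 65.02°  ·
  (0,3): δ = 9.41°  ✓
  (0,4): δ = 85.89°  ·
  (0,5): δ = 121.11°  ·
  (1,2): δ = 135.10°  ·
  (1,3): δ = 60.68°  ·
  (1,4): δ = 15.80°  ✓
  (1,5): δ = 51.02°  ·
  (2,3): δ = 105.58°  ·
  (2,4): δ = 29.09°  ✓
  (2,5): δ = 6.13°  ✓
  (3,4): δ = 103.51°  ·
  (3,5): δ = 68.30°  ·
  (4,5): δ = 144.78°  ·
antipodal pairs: 4

count = 4; pairs: (0,3), (1,4), (2,4), (2,5)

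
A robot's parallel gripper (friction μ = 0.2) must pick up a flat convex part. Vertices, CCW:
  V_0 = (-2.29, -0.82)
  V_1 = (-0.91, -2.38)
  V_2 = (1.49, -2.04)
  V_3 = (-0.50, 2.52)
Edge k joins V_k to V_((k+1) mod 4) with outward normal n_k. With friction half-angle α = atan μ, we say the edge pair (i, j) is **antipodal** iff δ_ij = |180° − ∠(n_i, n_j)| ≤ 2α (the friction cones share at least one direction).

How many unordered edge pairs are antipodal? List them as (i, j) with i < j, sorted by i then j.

α = atan 0.2 = 11.31°;  2α = 22.62°
n_0 = (-0.7490, -0.6626)
n_1 = (+0.1403, -0.9901)
n_2 = (+0.9165, +0.4000)
n_3 = (-0.8814, +0.4724)
  (0,1): δ = 123.43°  ·
  (0,2): δ = 17.92°  ✓
  (0,3): δ = 110.32°  ·
  (1,2): δ = 74.49°  ·
  (1,3): δ = 53.75°  ·
  (2,3): δ = 51.76°  ·
antipodal pairs: 1

count = 1; pairs: (0,2)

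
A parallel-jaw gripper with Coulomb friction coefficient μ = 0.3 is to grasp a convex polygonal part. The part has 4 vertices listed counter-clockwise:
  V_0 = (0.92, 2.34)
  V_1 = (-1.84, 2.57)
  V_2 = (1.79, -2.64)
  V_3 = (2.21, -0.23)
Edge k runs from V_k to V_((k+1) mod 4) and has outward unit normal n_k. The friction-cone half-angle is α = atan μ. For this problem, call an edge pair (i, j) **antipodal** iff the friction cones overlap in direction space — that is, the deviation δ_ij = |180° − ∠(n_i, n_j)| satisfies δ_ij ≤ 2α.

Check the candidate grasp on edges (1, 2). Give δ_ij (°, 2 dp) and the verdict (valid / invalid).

α = atan 0.3 = 16.70°;  2α = 33.40°
edge 1: e_1 = (+3.63, -5.21);  n_1 = (-0.8205, -0.5717)
edge 2: e_2 = (+0.42, +2.41);  n_2 = (+0.9852, -0.1717)
∠(n_1, n_2) = 135.25°
δ = |180° − 135.25°| = 44.75°
44.75° > 2α = 33.40°  →  invalid

δ = 44.75°, invalid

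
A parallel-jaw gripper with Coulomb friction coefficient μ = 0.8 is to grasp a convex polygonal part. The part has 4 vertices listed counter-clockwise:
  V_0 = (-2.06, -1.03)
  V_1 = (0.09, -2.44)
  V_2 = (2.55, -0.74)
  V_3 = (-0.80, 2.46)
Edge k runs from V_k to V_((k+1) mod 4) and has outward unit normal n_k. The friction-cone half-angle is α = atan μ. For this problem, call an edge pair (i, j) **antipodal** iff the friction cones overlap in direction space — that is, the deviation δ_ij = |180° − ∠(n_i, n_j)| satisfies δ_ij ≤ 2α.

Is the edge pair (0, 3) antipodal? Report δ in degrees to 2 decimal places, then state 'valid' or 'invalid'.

δ = 103.41°, invalid

α = atan 0.8 = 38.66°;  2α = 77.32°
edge 0: e_0 = (+2.15, -1.41);  n_0 = (-0.5484, -0.8362)
edge 3: e_3 = (-1.26, -3.49);  n_3 = (-0.9406, +0.3396)
∠(n_0, n_3) = 76.59°
δ = |180° − 76.59°| = 103.41°
103.41° > 2α = 77.32°  →  invalid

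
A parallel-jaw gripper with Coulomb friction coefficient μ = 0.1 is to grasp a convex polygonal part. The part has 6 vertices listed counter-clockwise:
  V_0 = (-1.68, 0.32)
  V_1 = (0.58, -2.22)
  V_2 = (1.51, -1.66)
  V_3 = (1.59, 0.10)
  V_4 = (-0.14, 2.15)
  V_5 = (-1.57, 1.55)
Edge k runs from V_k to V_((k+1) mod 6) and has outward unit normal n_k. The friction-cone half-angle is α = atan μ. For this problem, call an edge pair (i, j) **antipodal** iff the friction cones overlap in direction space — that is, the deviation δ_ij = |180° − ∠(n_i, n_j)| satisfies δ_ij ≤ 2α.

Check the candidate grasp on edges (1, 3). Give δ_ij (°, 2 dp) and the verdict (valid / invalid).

δ = 80.89°, invalid

α = atan 0.1 = 5.71°;  2α = 11.42°
edge 1: e_1 = (+0.93, +0.56);  n_1 = (+0.5158, -0.8567)
edge 3: e_3 = (-1.73, +2.05);  n_3 = (+0.7642, +0.6449)
∠(n_1, n_3) = 99.11°
δ = |180° − 99.11°| = 80.89°
80.89° > 2α = 11.42°  →  invalid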